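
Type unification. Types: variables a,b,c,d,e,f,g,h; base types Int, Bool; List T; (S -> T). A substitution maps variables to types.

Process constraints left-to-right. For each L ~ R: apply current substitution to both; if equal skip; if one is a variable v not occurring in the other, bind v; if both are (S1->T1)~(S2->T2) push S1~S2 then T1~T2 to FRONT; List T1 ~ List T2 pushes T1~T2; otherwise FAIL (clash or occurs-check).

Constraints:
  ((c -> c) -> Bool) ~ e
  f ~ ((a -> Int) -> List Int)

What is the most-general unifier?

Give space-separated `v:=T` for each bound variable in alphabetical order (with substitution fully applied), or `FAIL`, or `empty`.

step 1: unify ((c -> c) -> Bool) ~ e  [subst: {-} | 1 pending]
  bind e := ((c -> c) -> Bool)
step 2: unify f ~ ((a -> Int) -> List Int)  [subst: {e:=((c -> c) -> Bool)} | 0 pending]
  bind f := ((a -> Int) -> List Int)

Answer: e:=((c -> c) -> Bool) f:=((a -> Int) -> List Int)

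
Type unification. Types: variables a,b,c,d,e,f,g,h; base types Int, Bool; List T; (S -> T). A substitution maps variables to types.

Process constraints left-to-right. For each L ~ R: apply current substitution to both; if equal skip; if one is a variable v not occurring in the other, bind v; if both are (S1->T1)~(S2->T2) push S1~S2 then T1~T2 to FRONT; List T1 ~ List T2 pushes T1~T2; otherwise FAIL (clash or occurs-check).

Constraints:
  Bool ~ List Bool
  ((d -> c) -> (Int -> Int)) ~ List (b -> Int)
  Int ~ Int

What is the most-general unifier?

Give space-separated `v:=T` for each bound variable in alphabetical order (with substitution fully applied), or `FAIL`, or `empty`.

Answer: FAIL

Derivation:
step 1: unify Bool ~ List Bool  [subst: {-} | 2 pending]
  clash: Bool vs List Bool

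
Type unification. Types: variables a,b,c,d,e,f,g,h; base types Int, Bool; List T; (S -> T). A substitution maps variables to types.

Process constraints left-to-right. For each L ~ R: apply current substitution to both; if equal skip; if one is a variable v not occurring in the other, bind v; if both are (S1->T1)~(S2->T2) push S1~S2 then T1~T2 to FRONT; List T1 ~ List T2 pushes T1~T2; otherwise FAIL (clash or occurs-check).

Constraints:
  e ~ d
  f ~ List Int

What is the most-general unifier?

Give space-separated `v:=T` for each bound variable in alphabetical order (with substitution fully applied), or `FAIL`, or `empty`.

Answer: e:=d f:=List Int

Derivation:
step 1: unify e ~ d  [subst: {-} | 1 pending]
  bind e := d
step 2: unify f ~ List Int  [subst: {e:=d} | 0 pending]
  bind f := List Int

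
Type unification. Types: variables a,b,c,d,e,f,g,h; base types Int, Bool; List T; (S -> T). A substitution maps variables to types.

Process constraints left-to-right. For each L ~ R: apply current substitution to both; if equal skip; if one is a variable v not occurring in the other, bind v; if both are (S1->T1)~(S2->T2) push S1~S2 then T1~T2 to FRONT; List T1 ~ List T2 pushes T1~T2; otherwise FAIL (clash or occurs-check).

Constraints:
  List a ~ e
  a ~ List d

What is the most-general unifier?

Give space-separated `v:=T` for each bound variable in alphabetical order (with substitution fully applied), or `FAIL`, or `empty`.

Answer: a:=List d e:=List List d

Derivation:
step 1: unify List a ~ e  [subst: {-} | 1 pending]
  bind e := List a
step 2: unify a ~ List d  [subst: {e:=List a} | 0 pending]
  bind a := List d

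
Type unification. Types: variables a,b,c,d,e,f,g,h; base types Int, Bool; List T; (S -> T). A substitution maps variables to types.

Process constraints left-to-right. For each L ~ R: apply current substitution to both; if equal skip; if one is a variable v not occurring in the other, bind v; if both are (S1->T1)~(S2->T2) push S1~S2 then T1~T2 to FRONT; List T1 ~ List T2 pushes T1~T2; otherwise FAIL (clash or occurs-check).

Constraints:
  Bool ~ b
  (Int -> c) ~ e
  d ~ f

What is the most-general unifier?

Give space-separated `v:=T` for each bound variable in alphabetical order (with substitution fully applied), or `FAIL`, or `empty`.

step 1: unify Bool ~ b  [subst: {-} | 2 pending]
  bind b := Bool
step 2: unify (Int -> c) ~ e  [subst: {b:=Bool} | 1 pending]
  bind e := (Int -> c)
step 3: unify d ~ f  [subst: {b:=Bool, e:=(Int -> c)} | 0 pending]
  bind d := f

Answer: b:=Bool d:=f e:=(Int -> c)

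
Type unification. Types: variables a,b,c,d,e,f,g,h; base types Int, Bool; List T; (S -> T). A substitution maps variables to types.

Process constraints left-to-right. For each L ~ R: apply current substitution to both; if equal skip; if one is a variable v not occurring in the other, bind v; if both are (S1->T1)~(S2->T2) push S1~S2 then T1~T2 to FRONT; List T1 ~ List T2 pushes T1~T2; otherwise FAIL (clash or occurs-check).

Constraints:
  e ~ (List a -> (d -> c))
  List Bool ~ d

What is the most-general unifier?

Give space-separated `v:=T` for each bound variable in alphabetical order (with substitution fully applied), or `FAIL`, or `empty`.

step 1: unify e ~ (List a -> (d -> c))  [subst: {-} | 1 pending]
  bind e := (List a -> (d -> c))
step 2: unify List Bool ~ d  [subst: {e:=(List a -> (d -> c))} | 0 pending]
  bind d := List Bool

Answer: d:=List Bool e:=(List a -> (List Bool -> c))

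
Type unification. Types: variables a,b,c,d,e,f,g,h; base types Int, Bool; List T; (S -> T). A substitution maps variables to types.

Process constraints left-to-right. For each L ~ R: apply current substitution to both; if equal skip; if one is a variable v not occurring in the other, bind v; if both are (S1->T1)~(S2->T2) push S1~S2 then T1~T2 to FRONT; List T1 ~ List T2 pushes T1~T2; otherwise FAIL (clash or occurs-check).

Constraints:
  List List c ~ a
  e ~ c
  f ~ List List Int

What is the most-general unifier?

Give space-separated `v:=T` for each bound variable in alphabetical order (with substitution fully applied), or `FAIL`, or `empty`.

step 1: unify List List c ~ a  [subst: {-} | 2 pending]
  bind a := List List c
step 2: unify e ~ c  [subst: {a:=List List c} | 1 pending]
  bind e := c
step 3: unify f ~ List List Int  [subst: {a:=List List c, e:=c} | 0 pending]
  bind f := List List Int

Answer: a:=List List c e:=c f:=List List Int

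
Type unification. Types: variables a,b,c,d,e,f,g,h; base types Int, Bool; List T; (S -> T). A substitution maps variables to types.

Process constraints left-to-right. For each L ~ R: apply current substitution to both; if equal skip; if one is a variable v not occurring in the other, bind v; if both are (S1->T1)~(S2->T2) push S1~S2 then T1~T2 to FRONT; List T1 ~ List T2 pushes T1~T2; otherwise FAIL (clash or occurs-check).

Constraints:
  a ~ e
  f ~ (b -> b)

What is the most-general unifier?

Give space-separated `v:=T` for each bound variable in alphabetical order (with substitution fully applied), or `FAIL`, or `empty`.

Answer: a:=e f:=(b -> b)

Derivation:
step 1: unify a ~ e  [subst: {-} | 1 pending]
  bind a := e
step 2: unify f ~ (b -> b)  [subst: {a:=e} | 0 pending]
  bind f := (b -> b)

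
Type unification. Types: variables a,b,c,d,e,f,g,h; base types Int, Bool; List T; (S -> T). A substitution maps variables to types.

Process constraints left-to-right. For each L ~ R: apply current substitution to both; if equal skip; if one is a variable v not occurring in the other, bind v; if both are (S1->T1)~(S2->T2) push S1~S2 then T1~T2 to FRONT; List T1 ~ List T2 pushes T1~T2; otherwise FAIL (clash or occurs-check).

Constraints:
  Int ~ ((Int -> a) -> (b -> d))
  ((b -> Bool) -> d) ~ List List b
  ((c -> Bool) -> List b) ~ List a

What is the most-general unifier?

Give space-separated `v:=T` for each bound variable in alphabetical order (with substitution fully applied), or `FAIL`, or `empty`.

Answer: FAIL

Derivation:
step 1: unify Int ~ ((Int -> a) -> (b -> d))  [subst: {-} | 2 pending]
  clash: Int vs ((Int -> a) -> (b -> d))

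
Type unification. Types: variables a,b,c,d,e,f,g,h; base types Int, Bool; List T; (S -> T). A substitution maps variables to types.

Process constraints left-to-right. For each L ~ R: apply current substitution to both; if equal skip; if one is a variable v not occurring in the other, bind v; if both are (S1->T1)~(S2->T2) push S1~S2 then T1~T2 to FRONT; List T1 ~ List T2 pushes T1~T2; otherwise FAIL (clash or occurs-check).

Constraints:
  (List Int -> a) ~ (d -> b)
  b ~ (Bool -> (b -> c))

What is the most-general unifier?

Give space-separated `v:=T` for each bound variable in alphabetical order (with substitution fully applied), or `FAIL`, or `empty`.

Answer: FAIL

Derivation:
step 1: unify (List Int -> a) ~ (d -> b)  [subst: {-} | 1 pending]
  -> decompose arrow: push List Int~d, a~b
step 2: unify List Int ~ d  [subst: {-} | 2 pending]
  bind d := List Int
step 3: unify a ~ b  [subst: {d:=List Int} | 1 pending]
  bind a := b
step 4: unify b ~ (Bool -> (b -> c))  [subst: {d:=List Int, a:=b} | 0 pending]
  occurs-check fail: b in (Bool -> (b -> c))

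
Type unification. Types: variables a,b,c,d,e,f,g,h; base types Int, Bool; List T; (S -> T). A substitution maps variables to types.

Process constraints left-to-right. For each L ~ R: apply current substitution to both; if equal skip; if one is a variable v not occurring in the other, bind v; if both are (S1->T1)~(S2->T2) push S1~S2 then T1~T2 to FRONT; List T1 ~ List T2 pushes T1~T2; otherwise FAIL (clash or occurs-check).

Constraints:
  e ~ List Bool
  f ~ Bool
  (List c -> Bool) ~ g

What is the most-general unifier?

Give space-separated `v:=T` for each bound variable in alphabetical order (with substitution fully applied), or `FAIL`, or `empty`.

step 1: unify e ~ List Bool  [subst: {-} | 2 pending]
  bind e := List Bool
step 2: unify f ~ Bool  [subst: {e:=List Bool} | 1 pending]
  bind f := Bool
step 3: unify (List c -> Bool) ~ g  [subst: {e:=List Bool, f:=Bool} | 0 pending]
  bind g := (List c -> Bool)

Answer: e:=List Bool f:=Bool g:=(List c -> Bool)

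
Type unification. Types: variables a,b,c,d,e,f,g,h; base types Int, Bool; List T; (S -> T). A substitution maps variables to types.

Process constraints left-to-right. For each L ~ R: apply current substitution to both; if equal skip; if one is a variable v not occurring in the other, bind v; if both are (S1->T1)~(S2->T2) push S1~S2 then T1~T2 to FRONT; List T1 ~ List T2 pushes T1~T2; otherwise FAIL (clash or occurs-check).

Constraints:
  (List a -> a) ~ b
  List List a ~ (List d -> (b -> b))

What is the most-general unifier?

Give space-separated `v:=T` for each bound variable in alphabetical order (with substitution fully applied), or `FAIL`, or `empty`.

Answer: FAIL

Derivation:
step 1: unify (List a -> a) ~ b  [subst: {-} | 1 pending]
  bind b := (List a -> a)
step 2: unify List List a ~ (List d -> ((List a -> a) -> (List a -> a)))  [subst: {b:=(List a -> a)} | 0 pending]
  clash: List List a vs (List d -> ((List a -> a) -> (List a -> a)))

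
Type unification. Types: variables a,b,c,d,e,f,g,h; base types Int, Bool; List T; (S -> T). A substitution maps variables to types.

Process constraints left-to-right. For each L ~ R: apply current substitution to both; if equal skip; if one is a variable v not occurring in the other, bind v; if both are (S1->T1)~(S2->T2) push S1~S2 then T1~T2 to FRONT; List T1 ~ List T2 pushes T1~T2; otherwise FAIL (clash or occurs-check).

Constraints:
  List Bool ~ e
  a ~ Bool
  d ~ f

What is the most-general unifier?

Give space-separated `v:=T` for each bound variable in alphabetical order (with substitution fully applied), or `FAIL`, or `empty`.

step 1: unify List Bool ~ e  [subst: {-} | 2 pending]
  bind e := List Bool
step 2: unify a ~ Bool  [subst: {e:=List Bool} | 1 pending]
  bind a := Bool
step 3: unify d ~ f  [subst: {e:=List Bool, a:=Bool} | 0 pending]
  bind d := f

Answer: a:=Bool d:=f e:=List Bool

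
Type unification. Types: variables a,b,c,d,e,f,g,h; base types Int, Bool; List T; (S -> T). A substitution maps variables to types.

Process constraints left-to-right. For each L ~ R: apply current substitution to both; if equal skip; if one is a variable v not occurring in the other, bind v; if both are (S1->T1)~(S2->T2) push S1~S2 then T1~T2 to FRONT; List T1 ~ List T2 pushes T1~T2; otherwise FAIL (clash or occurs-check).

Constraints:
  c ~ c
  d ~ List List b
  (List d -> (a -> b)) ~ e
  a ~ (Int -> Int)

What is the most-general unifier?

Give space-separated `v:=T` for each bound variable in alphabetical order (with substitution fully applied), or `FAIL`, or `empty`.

step 1: unify c ~ c  [subst: {-} | 3 pending]
  -> identical, skip
step 2: unify d ~ List List b  [subst: {-} | 2 pending]
  bind d := List List b
step 3: unify (List List List b -> (a -> b)) ~ e  [subst: {d:=List List b} | 1 pending]
  bind e := (List List List b -> (a -> b))
step 4: unify a ~ (Int -> Int)  [subst: {d:=List List b, e:=(List List List b -> (a -> b))} | 0 pending]
  bind a := (Int -> Int)

Answer: a:=(Int -> Int) d:=List List b e:=(List List List b -> ((Int -> Int) -> b))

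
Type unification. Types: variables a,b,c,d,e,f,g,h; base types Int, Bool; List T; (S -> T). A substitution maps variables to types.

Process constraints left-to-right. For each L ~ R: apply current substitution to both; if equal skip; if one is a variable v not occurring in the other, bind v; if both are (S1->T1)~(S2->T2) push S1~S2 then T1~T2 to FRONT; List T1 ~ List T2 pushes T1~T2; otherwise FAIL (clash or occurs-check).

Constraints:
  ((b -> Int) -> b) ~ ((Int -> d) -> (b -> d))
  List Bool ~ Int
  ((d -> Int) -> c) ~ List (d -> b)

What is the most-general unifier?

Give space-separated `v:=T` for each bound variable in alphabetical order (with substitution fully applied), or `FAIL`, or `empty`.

Answer: FAIL

Derivation:
step 1: unify ((b -> Int) -> b) ~ ((Int -> d) -> (b -> d))  [subst: {-} | 2 pending]
  -> decompose arrow: push (b -> Int)~(Int -> d), b~(b -> d)
step 2: unify (b -> Int) ~ (Int -> d)  [subst: {-} | 3 pending]
  -> decompose arrow: push b~Int, Int~d
step 3: unify b ~ Int  [subst: {-} | 4 pending]
  bind b := Int
step 4: unify Int ~ d  [subst: {b:=Int} | 3 pending]
  bind d := Int
step 5: unify Int ~ (Int -> Int)  [subst: {b:=Int, d:=Int} | 2 pending]
  clash: Int vs (Int -> Int)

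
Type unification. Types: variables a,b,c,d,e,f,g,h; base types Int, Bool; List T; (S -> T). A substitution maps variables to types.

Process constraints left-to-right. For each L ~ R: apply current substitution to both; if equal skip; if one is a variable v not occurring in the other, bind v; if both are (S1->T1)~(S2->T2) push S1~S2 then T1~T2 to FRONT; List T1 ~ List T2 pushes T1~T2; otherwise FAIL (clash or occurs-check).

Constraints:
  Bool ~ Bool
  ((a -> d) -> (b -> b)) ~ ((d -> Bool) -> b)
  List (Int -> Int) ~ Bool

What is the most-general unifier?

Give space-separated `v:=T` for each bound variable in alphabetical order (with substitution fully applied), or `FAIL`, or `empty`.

step 1: unify Bool ~ Bool  [subst: {-} | 2 pending]
  -> identical, skip
step 2: unify ((a -> d) -> (b -> b)) ~ ((d -> Bool) -> b)  [subst: {-} | 1 pending]
  -> decompose arrow: push (a -> d)~(d -> Bool), (b -> b)~b
step 3: unify (a -> d) ~ (d -> Bool)  [subst: {-} | 2 pending]
  -> decompose arrow: push a~d, d~Bool
step 4: unify a ~ d  [subst: {-} | 3 pending]
  bind a := d
step 5: unify d ~ Bool  [subst: {a:=d} | 2 pending]
  bind d := Bool
step 6: unify (b -> b) ~ b  [subst: {a:=d, d:=Bool} | 1 pending]
  occurs-check fail

Answer: FAIL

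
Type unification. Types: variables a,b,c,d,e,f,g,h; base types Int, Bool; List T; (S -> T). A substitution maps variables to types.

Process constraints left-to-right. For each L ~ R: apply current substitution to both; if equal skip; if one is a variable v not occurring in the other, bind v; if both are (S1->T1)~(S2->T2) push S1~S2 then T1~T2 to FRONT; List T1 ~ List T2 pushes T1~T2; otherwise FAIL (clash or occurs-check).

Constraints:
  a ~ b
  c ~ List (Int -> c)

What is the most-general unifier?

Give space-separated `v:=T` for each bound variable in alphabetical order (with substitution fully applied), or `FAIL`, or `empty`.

step 1: unify a ~ b  [subst: {-} | 1 pending]
  bind a := b
step 2: unify c ~ List (Int -> c)  [subst: {a:=b} | 0 pending]
  occurs-check fail: c in List (Int -> c)

Answer: FAIL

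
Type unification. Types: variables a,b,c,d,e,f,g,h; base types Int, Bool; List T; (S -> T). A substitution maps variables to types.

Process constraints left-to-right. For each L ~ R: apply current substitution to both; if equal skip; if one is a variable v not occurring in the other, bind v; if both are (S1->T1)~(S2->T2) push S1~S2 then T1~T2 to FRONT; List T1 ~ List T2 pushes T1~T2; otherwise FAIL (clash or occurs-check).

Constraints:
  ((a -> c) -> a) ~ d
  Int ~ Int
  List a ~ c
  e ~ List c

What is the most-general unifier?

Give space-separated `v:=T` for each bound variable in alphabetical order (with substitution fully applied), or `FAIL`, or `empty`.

step 1: unify ((a -> c) -> a) ~ d  [subst: {-} | 3 pending]
  bind d := ((a -> c) -> a)
step 2: unify Int ~ Int  [subst: {d:=((a -> c) -> a)} | 2 pending]
  -> identical, skip
step 3: unify List a ~ c  [subst: {d:=((a -> c) -> a)} | 1 pending]
  bind c := List a
step 4: unify e ~ List List a  [subst: {d:=((a -> c) -> a), c:=List a} | 0 pending]
  bind e := List List a

Answer: c:=List a d:=((a -> List a) -> a) e:=List List a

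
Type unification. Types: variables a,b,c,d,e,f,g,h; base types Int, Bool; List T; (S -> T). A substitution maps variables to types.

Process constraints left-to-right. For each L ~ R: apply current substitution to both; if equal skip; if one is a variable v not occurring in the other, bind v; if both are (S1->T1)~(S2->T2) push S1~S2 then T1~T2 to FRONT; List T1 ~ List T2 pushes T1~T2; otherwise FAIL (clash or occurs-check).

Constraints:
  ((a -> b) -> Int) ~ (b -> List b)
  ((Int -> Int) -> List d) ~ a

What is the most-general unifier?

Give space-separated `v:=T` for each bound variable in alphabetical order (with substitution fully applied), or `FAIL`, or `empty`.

Answer: FAIL

Derivation:
step 1: unify ((a -> b) -> Int) ~ (b -> List b)  [subst: {-} | 1 pending]
  -> decompose arrow: push (a -> b)~b, Int~List b
step 2: unify (a -> b) ~ b  [subst: {-} | 2 pending]
  occurs-check fail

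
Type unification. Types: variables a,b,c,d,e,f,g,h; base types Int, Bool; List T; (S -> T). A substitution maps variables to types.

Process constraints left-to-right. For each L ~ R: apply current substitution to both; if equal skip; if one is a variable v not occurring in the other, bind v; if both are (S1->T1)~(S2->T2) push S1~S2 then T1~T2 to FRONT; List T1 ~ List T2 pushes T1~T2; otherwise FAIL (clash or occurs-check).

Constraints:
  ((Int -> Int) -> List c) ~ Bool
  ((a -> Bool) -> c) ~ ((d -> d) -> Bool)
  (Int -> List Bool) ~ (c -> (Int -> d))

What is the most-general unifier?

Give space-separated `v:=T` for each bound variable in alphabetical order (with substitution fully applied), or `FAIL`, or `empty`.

step 1: unify ((Int -> Int) -> List c) ~ Bool  [subst: {-} | 2 pending]
  clash: ((Int -> Int) -> List c) vs Bool

Answer: FAIL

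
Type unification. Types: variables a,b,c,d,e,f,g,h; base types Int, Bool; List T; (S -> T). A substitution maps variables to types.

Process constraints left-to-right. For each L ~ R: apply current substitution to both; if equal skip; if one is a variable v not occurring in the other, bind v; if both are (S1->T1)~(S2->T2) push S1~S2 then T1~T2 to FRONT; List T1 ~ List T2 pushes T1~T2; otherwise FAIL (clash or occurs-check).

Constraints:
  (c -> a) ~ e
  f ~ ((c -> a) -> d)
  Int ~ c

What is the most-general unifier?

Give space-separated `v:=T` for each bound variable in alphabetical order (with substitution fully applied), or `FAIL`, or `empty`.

step 1: unify (c -> a) ~ e  [subst: {-} | 2 pending]
  bind e := (c -> a)
step 2: unify f ~ ((c -> a) -> d)  [subst: {e:=(c -> a)} | 1 pending]
  bind f := ((c -> a) -> d)
step 3: unify Int ~ c  [subst: {e:=(c -> a), f:=((c -> a) -> d)} | 0 pending]
  bind c := Int

Answer: c:=Int e:=(Int -> a) f:=((Int -> a) -> d)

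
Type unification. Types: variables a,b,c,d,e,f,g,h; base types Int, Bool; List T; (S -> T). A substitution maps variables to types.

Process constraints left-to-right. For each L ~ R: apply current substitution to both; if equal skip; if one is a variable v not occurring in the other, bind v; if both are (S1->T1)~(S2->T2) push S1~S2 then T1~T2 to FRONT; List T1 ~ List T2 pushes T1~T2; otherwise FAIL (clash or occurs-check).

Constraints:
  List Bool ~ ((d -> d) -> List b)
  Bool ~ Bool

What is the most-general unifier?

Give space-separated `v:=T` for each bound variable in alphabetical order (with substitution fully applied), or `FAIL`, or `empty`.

Answer: FAIL

Derivation:
step 1: unify List Bool ~ ((d -> d) -> List b)  [subst: {-} | 1 pending]
  clash: List Bool vs ((d -> d) -> List b)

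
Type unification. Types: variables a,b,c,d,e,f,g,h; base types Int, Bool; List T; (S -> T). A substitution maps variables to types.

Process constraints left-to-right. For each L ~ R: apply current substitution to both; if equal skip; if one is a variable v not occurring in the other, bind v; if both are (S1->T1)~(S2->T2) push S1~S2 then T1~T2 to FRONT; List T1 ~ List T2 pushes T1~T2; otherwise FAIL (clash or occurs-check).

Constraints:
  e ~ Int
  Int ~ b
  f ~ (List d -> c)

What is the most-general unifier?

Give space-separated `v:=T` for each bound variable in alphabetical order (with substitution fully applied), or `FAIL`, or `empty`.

Answer: b:=Int e:=Int f:=(List d -> c)

Derivation:
step 1: unify e ~ Int  [subst: {-} | 2 pending]
  bind e := Int
step 2: unify Int ~ b  [subst: {e:=Int} | 1 pending]
  bind b := Int
step 3: unify f ~ (List d -> c)  [subst: {e:=Int, b:=Int} | 0 pending]
  bind f := (List d -> c)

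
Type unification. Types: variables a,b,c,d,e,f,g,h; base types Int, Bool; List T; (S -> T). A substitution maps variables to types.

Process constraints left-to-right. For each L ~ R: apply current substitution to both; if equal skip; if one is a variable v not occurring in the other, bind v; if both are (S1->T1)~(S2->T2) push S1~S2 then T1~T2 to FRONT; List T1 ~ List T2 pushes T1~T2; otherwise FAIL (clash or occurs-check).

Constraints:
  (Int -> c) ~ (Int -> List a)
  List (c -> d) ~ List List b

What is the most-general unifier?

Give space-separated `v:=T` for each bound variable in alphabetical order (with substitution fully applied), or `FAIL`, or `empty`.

step 1: unify (Int -> c) ~ (Int -> List a)  [subst: {-} | 1 pending]
  -> decompose arrow: push Int~Int, c~List a
step 2: unify Int ~ Int  [subst: {-} | 2 pending]
  -> identical, skip
step 3: unify c ~ List a  [subst: {-} | 1 pending]
  bind c := List a
step 4: unify List (List a -> d) ~ List List b  [subst: {c:=List a} | 0 pending]
  -> decompose List: push (List a -> d)~List b
step 5: unify (List a -> d) ~ List b  [subst: {c:=List a} | 0 pending]
  clash: (List a -> d) vs List b

Answer: FAIL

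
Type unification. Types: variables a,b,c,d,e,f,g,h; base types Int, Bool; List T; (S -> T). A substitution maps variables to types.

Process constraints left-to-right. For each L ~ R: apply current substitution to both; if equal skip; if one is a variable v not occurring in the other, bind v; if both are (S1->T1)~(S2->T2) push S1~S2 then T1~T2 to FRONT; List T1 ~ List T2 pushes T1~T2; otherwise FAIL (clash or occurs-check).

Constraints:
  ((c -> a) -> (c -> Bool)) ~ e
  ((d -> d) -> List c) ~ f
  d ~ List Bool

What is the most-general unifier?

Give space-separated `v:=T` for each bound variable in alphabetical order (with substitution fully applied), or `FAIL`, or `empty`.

step 1: unify ((c -> a) -> (c -> Bool)) ~ e  [subst: {-} | 2 pending]
  bind e := ((c -> a) -> (c -> Bool))
step 2: unify ((d -> d) -> List c) ~ f  [subst: {e:=((c -> a) -> (c -> Bool))} | 1 pending]
  bind f := ((d -> d) -> List c)
step 3: unify d ~ List Bool  [subst: {e:=((c -> a) -> (c -> Bool)), f:=((d -> d) -> List c)} | 0 pending]
  bind d := List Bool

Answer: d:=List Bool e:=((c -> a) -> (c -> Bool)) f:=((List Bool -> List Bool) -> List c)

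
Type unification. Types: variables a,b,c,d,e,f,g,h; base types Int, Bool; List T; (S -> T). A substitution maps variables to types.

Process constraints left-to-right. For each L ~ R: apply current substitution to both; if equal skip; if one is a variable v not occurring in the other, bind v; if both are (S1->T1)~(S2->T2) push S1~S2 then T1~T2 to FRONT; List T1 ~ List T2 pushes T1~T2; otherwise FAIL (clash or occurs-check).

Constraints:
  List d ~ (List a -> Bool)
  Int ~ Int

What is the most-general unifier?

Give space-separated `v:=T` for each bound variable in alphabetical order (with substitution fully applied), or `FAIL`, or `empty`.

Answer: FAIL

Derivation:
step 1: unify List d ~ (List a -> Bool)  [subst: {-} | 1 pending]
  clash: List d vs (List a -> Bool)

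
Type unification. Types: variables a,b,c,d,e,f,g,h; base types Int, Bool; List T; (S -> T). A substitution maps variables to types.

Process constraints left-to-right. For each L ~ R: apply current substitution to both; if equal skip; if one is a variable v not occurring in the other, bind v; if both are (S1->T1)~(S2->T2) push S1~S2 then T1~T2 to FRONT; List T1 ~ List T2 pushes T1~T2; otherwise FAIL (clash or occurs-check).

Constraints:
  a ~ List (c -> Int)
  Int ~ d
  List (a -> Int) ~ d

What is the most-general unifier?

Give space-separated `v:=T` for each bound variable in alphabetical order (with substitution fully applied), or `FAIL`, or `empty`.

step 1: unify a ~ List (c -> Int)  [subst: {-} | 2 pending]
  bind a := List (c -> Int)
step 2: unify Int ~ d  [subst: {a:=List (c -> Int)} | 1 pending]
  bind d := Int
step 3: unify List (List (c -> Int) -> Int) ~ Int  [subst: {a:=List (c -> Int), d:=Int} | 0 pending]
  clash: List (List (c -> Int) -> Int) vs Int

Answer: FAIL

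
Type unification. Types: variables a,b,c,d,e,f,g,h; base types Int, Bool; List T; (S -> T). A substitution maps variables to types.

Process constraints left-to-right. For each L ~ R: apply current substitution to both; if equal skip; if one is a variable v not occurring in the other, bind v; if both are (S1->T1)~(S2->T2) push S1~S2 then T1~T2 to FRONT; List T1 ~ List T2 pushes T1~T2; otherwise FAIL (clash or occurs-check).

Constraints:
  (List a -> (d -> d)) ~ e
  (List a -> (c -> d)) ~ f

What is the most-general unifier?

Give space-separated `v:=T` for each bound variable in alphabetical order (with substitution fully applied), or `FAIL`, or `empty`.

Answer: e:=(List a -> (d -> d)) f:=(List a -> (c -> d))

Derivation:
step 1: unify (List a -> (d -> d)) ~ e  [subst: {-} | 1 pending]
  bind e := (List a -> (d -> d))
step 2: unify (List a -> (c -> d)) ~ f  [subst: {e:=(List a -> (d -> d))} | 0 pending]
  bind f := (List a -> (c -> d))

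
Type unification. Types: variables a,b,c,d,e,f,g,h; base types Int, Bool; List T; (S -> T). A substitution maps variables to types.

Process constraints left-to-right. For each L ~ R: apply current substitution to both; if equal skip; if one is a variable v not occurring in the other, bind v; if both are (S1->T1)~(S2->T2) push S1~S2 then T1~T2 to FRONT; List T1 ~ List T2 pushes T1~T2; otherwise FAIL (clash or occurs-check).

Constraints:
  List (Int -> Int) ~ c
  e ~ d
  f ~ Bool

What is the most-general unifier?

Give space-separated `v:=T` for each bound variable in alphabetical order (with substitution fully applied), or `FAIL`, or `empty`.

Answer: c:=List (Int -> Int) e:=d f:=Bool

Derivation:
step 1: unify List (Int -> Int) ~ c  [subst: {-} | 2 pending]
  bind c := List (Int -> Int)
step 2: unify e ~ d  [subst: {c:=List (Int -> Int)} | 1 pending]
  bind e := d
step 3: unify f ~ Bool  [subst: {c:=List (Int -> Int), e:=d} | 0 pending]
  bind f := Bool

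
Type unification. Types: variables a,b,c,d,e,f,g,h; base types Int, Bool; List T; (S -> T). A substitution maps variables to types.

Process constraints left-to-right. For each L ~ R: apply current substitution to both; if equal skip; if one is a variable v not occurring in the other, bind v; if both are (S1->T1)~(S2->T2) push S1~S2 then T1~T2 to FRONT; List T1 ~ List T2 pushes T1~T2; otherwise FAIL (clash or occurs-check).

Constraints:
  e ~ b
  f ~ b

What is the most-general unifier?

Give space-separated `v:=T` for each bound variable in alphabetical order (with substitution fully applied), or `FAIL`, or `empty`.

Answer: e:=b f:=b

Derivation:
step 1: unify e ~ b  [subst: {-} | 1 pending]
  bind e := b
step 2: unify f ~ b  [subst: {e:=b} | 0 pending]
  bind f := b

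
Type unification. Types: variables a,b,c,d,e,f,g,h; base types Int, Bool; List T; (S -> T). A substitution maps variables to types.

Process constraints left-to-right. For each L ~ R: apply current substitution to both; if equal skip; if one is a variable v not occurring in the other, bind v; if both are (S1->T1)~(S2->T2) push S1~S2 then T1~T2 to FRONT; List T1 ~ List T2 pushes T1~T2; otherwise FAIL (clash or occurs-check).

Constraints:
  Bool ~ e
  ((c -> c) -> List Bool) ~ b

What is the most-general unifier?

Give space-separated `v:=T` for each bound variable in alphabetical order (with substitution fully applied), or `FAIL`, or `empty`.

Answer: b:=((c -> c) -> List Bool) e:=Bool

Derivation:
step 1: unify Bool ~ e  [subst: {-} | 1 pending]
  bind e := Bool
step 2: unify ((c -> c) -> List Bool) ~ b  [subst: {e:=Bool} | 0 pending]
  bind b := ((c -> c) -> List Bool)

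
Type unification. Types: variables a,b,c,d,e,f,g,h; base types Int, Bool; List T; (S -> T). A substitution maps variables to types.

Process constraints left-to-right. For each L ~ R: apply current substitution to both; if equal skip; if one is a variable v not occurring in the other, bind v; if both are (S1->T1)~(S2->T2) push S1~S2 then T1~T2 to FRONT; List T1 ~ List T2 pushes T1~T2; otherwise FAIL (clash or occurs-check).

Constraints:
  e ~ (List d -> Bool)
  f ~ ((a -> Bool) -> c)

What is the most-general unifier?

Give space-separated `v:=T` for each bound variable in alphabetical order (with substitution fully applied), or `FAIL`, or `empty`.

step 1: unify e ~ (List d -> Bool)  [subst: {-} | 1 pending]
  bind e := (List d -> Bool)
step 2: unify f ~ ((a -> Bool) -> c)  [subst: {e:=(List d -> Bool)} | 0 pending]
  bind f := ((a -> Bool) -> c)

Answer: e:=(List d -> Bool) f:=((a -> Bool) -> c)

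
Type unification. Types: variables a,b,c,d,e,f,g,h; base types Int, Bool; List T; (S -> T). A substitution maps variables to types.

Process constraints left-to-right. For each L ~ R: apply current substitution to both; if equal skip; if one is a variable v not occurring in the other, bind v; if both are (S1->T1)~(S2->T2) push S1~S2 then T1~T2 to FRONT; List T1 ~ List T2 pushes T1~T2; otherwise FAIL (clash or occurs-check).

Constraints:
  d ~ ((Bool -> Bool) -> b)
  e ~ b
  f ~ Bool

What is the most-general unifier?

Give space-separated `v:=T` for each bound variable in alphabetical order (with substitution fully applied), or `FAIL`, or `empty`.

Answer: d:=((Bool -> Bool) -> b) e:=b f:=Bool

Derivation:
step 1: unify d ~ ((Bool -> Bool) -> b)  [subst: {-} | 2 pending]
  bind d := ((Bool -> Bool) -> b)
step 2: unify e ~ b  [subst: {d:=((Bool -> Bool) -> b)} | 1 pending]
  bind e := b
step 3: unify f ~ Bool  [subst: {d:=((Bool -> Bool) -> b), e:=b} | 0 pending]
  bind f := Bool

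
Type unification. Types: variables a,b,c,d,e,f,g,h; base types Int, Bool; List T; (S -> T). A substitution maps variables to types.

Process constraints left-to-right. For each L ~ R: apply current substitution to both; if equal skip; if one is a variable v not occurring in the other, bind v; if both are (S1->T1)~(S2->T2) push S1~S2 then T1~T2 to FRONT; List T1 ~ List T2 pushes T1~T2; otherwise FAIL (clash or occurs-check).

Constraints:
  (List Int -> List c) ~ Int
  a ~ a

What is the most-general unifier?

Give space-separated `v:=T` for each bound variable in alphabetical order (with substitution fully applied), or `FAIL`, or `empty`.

step 1: unify (List Int -> List c) ~ Int  [subst: {-} | 1 pending]
  clash: (List Int -> List c) vs Int

Answer: FAIL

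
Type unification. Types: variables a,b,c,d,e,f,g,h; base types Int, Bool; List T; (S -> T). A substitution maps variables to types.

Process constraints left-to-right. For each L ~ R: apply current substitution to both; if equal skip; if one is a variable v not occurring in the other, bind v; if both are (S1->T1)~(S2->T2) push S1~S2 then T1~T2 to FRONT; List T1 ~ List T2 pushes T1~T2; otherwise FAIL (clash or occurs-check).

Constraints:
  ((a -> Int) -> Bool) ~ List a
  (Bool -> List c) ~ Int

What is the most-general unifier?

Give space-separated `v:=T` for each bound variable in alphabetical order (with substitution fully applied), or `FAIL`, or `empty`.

step 1: unify ((a -> Int) -> Bool) ~ List a  [subst: {-} | 1 pending]
  clash: ((a -> Int) -> Bool) vs List a

Answer: FAIL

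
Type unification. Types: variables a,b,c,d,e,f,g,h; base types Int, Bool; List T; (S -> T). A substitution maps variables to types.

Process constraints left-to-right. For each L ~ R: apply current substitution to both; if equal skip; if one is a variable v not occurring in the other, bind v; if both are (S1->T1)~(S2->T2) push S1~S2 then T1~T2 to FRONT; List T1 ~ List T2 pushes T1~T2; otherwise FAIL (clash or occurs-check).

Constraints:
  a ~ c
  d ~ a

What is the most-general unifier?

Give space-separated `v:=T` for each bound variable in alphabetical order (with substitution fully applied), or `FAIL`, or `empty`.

step 1: unify a ~ c  [subst: {-} | 1 pending]
  bind a := c
step 2: unify d ~ c  [subst: {a:=c} | 0 pending]
  bind d := c

Answer: a:=c d:=c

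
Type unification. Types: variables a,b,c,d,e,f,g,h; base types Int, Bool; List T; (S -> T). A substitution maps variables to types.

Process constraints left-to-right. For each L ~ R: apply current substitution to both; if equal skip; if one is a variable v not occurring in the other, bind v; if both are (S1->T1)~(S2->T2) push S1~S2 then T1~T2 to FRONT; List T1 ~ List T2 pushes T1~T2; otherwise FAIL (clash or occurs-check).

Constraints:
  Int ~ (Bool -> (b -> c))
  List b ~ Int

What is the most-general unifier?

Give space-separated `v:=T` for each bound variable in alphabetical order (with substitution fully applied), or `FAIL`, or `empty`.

step 1: unify Int ~ (Bool -> (b -> c))  [subst: {-} | 1 pending]
  clash: Int vs (Bool -> (b -> c))

Answer: FAIL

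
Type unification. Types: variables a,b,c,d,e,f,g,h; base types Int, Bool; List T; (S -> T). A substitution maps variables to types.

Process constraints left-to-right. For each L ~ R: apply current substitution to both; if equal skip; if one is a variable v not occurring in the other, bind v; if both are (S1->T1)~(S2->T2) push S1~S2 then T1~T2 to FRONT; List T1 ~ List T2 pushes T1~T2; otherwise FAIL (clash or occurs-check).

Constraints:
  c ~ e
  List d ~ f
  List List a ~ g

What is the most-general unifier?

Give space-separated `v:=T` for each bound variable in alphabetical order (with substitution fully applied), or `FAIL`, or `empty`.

step 1: unify c ~ e  [subst: {-} | 2 pending]
  bind c := e
step 2: unify List d ~ f  [subst: {c:=e} | 1 pending]
  bind f := List d
step 3: unify List List a ~ g  [subst: {c:=e, f:=List d} | 0 pending]
  bind g := List List a

Answer: c:=e f:=List d g:=List List a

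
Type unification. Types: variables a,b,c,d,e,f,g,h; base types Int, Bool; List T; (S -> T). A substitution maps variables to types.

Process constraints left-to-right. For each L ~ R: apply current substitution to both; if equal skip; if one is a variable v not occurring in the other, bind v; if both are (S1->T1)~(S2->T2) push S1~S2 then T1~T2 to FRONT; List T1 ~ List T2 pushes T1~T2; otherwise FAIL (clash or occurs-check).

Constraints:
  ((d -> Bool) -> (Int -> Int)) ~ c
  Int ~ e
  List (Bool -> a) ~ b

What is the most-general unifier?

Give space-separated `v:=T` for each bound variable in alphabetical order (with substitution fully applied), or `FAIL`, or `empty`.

Answer: b:=List (Bool -> a) c:=((d -> Bool) -> (Int -> Int)) e:=Int

Derivation:
step 1: unify ((d -> Bool) -> (Int -> Int)) ~ c  [subst: {-} | 2 pending]
  bind c := ((d -> Bool) -> (Int -> Int))
step 2: unify Int ~ e  [subst: {c:=((d -> Bool) -> (Int -> Int))} | 1 pending]
  bind e := Int
step 3: unify List (Bool -> a) ~ b  [subst: {c:=((d -> Bool) -> (Int -> Int)), e:=Int} | 0 pending]
  bind b := List (Bool -> a)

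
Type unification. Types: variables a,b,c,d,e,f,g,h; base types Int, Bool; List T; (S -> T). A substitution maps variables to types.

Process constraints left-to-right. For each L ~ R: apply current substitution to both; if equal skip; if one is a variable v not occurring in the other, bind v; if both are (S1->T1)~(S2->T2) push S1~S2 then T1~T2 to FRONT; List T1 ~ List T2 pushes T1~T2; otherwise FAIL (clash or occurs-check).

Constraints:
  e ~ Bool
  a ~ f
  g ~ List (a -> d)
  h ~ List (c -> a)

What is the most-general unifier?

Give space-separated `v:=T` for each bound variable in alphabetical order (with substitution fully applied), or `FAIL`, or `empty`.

step 1: unify e ~ Bool  [subst: {-} | 3 pending]
  bind e := Bool
step 2: unify a ~ f  [subst: {e:=Bool} | 2 pending]
  bind a := f
step 3: unify g ~ List (f -> d)  [subst: {e:=Bool, a:=f} | 1 pending]
  bind g := List (f -> d)
step 4: unify h ~ List (c -> f)  [subst: {e:=Bool, a:=f, g:=List (f -> d)} | 0 pending]
  bind h := List (c -> f)

Answer: a:=f e:=Bool g:=List (f -> d) h:=List (c -> f)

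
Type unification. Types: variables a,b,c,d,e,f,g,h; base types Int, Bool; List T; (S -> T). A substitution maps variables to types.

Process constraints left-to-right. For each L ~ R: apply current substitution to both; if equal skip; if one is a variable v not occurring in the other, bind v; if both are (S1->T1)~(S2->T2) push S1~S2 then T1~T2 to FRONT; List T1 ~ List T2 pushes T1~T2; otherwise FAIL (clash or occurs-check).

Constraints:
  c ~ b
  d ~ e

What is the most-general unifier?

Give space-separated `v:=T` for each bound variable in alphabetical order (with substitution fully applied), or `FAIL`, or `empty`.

step 1: unify c ~ b  [subst: {-} | 1 pending]
  bind c := b
step 2: unify d ~ e  [subst: {c:=b} | 0 pending]
  bind d := e

Answer: c:=b d:=e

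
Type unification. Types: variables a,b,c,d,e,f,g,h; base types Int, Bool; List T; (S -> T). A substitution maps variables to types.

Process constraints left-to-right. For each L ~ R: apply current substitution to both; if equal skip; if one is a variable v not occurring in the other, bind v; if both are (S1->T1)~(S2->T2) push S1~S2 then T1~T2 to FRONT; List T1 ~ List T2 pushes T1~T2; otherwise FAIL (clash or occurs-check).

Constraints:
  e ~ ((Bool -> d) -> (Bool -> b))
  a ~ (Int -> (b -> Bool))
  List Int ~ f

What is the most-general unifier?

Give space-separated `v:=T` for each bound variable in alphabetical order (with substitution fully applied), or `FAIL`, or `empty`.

step 1: unify e ~ ((Bool -> d) -> (Bool -> b))  [subst: {-} | 2 pending]
  bind e := ((Bool -> d) -> (Bool -> b))
step 2: unify a ~ (Int -> (b -> Bool))  [subst: {e:=((Bool -> d) -> (Bool -> b))} | 1 pending]
  bind a := (Int -> (b -> Bool))
step 3: unify List Int ~ f  [subst: {e:=((Bool -> d) -> (Bool -> b)), a:=(Int -> (b -> Bool))} | 0 pending]
  bind f := List Int

Answer: a:=(Int -> (b -> Bool)) e:=((Bool -> d) -> (Bool -> b)) f:=List Int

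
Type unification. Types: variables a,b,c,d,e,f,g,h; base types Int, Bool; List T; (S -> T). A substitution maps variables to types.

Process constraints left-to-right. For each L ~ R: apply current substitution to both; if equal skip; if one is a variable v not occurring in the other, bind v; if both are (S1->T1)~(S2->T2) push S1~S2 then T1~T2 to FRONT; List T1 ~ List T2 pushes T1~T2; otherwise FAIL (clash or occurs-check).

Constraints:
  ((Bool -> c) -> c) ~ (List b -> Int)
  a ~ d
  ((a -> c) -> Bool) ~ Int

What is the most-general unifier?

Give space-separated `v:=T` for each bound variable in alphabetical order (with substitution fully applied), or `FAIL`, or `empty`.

step 1: unify ((Bool -> c) -> c) ~ (List b -> Int)  [subst: {-} | 2 pending]
  -> decompose arrow: push (Bool -> c)~List b, c~Int
step 2: unify (Bool -> c) ~ List b  [subst: {-} | 3 pending]
  clash: (Bool -> c) vs List b

Answer: FAIL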